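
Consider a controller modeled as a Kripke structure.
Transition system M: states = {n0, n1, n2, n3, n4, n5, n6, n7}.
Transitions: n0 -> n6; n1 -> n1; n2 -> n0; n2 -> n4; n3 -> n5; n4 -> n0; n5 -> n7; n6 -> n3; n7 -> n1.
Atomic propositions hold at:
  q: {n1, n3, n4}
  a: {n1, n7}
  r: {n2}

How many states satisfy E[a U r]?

1

E[a U r]: least fixpoint, start Z0 = Sat(r) = {n2}, add states in Sat(a) with some successor in Z. Already a fixed point.
Sat(E[a U r]) = {n2}
|Sat(E[a U r])| = |{n2}| = 1.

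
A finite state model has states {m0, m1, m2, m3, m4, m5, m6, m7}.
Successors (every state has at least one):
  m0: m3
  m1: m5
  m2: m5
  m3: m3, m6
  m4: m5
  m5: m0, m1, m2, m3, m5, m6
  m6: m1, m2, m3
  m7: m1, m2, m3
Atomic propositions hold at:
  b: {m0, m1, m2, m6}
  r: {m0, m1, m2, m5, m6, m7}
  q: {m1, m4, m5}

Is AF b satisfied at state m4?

No

AF b: least fixpoint, start Z0 = {m0, m1, m2, m6}, add states with every successor in Z. Already a fixed point.
Sat(AF b) = {m0, m1, m2, m6}
m4 ∉ Sat(AF b) = {m0, m1, m2, m6}, so the formula does not hold at m4.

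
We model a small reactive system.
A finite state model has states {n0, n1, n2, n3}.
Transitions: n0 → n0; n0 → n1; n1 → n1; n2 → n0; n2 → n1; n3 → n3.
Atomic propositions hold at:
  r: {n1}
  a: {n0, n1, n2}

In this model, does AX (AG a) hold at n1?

AG a: greatest fixpoint, start Z0 = {n0, n1, n2}, keep only states in Sat with every successor in Z. Already a fixed point.
Sat(AG a) = {n0, n1, n2}
Sat(AX (AG a)) = {s : every successor in {n0, n1, n2}} = {n0, n1, n2}
n1 ∈ Sat(AX (AG a)) = {n0, n1, n2}, so the formula holds at n1.

Yes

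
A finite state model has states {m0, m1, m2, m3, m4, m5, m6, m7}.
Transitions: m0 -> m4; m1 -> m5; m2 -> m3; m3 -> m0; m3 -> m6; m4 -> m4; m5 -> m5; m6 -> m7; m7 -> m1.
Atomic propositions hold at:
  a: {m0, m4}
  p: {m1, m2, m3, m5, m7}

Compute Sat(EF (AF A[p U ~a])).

Sat(~a) = {m1, m2, m3, m5, m6, m7}
A[p U ~a]: least fixpoint, start Z0 = Sat(~a) = {m1, m2, m3, m5, m6, m7}, add states in Sat(p) with every successor in Z. Already a fixed point.
Sat(A[p U ~a]) = {m1, m2, m3, m5, m6, m7}
AF A[p U ~a]: least fixpoint, start Z0 = {m1, m2, m3, m5, m6, m7}, add states with every successor in Z. Already a fixed point.
Sat(AF A[p U ~a]) = {m1, m2, m3, m5, m6, m7}
EF (AF A[p U ~a]): least fixpoint, start Z0 = {m1, m2, m3, m5, m6, m7}, add states with some successor in Z. Already a fixed point.
Sat(EF (AF A[p U ~a])) = {m1, m2, m3, m5, m6, m7}

{m1, m2, m3, m5, m6, m7}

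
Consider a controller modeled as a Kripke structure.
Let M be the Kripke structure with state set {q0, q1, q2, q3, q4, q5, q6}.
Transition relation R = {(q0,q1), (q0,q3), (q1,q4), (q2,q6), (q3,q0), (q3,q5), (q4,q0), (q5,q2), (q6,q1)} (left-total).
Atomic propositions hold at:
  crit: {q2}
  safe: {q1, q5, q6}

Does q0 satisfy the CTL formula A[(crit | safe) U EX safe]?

Yes

Sat(crit | safe) = {q1, q2, q5, q6}
Sat(EX safe) = {s : some successor in {q1, q5, q6}} = {q0, q2, q3, q6}
A[(crit | safe) U EX safe]: least fixpoint, start Z0 = Sat(EX safe) = {q0, q2, q3, q6}, add states in Sat(crit | safe) with every successor in Z. Z1 = {q0, q2, q3, q5, q6}; fixed.
Sat(A[(crit | safe) U EX safe]) = {q0, q2, q3, q5, q6}
q0 ∈ Sat(A[(crit | safe) U EX safe]) = {q0, q2, q3, q5, q6}, so the formula holds at q0.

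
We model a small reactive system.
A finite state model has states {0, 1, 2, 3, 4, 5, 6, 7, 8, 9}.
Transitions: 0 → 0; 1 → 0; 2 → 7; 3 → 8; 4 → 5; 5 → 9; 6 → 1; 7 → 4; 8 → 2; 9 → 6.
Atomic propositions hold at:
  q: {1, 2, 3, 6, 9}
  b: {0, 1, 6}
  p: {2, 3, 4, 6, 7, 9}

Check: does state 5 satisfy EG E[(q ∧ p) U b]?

No

Sat(q ∧ p) = {2, 3, 6, 9}
E[(q ∧ p) U b]: least fixpoint, start Z0 = Sat(b) = {0, 1, 6}, add states in Sat(q ∧ p) with some successor in Z. Z1 = {0, 1, 6, 9}; fixed.
Sat(E[(q ∧ p) U b]) = {0, 1, 6, 9}
EG E[(q ∧ p) U b]: greatest fixpoint, start Z0 = {0, 1, 6, 9}, keep only states in Sat with some successor in Z. Already a fixed point.
Sat(EG E[(q ∧ p) U b]) = {0, 1, 6, 9}
5 ∉ Sat(EG E[(q ∧ p) U b]) = {0, 1, 6, 9}, so the formula does not hold at 5.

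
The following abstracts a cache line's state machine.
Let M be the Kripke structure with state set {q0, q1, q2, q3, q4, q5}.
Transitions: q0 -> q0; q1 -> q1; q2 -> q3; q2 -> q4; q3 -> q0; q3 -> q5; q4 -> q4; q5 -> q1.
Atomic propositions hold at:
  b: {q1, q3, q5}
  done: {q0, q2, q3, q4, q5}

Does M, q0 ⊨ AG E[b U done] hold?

Yes

E[b U done]: least fixpoint, start Z0 = Sat(done) = {q0, q2, q3, q4, q5}, add states in Sat(b) with some successor in Z. Already a fixed point.
Sat(E[b U done]) = {q0, q2, q3, q4, q5}
AG E[b U done]: greatest fixpoint, start Z0 = {q0, q2, q3, q4, q5}, keep only states in Sat with every successor in Z. Z1 = {q0, q2, q3, q4}; Z2 = {q0, q2, q4}; Z3 = {q0, q4}; fixed.
Sat(AG E[b U done]) = {q0, q4}
q0 ∈ Sat(AG E[b U done]) = {q0, q4}, so the formula holds at q0.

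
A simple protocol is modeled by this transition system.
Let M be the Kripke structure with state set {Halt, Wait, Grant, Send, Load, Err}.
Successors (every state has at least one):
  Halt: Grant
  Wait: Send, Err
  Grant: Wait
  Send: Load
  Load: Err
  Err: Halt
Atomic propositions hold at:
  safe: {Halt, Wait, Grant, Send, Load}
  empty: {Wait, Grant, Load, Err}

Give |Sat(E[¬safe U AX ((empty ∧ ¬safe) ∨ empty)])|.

Sat(¬safe) = {Err}
Sat(empty ∧ ¬safe) = {Err}
Sat((empty ∧ ¬safe) ∨ empty) = {Wait, Grant, Load, Err}
Sat(AX ((empty ∧ ¬safe) ∨ empty)) = {s : every successor in {Wait, Grant, Load, Err}} = {Halt, Grant, Send, Load}
E[¬safe U AX ((empty ∧ ¬safe) ∨ empty)]: least fixpoint, start Z0 = Sat(AX ((empty ∧ ¬safe) ∨ empty)) = {Halt, Grant, Send, Load}, add states in Sat(¬safe) with some successor in Z. Z1 = {Halt, Grant, Send, Load, Err}; fixed.
Sat(E[¬safe U AX ((empty ∧ ¬safe) ∨ empty)]) = {Halt, Grant, Send, Load, Err}
|Sat(E[¬safe U AX ((empty ∧ ¬safe) ∨ empty)])| = |{Halt, Grant, Send, Load, Err}| = 5.

5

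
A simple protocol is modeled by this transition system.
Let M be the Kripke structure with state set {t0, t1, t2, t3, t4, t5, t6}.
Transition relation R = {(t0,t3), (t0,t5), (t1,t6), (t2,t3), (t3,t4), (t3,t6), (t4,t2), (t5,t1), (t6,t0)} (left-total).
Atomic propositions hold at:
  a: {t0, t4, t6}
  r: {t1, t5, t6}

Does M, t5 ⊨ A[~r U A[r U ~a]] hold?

Sat(~r) = {t0, t2, t3, t4}
Sat(~a) = {t1, t2, t3, t5}
A[r U ~a]: least fixpoint, start Z0 = Sat(~a) = {t1, t2, t3, t5}, add states in Sat(r) with every successor in Z. Already a fixed point.
Sat(A[r U ~a]) = {t1, t2, t3, t5}
A[~r U A[r U ~a]]: least fixpoint, start Z0 = Sat(A[r U ~a]) = {t1, t2, t3, t5}, add states in Sat(~r) with every successor in Z. Z1 = {t0, t1, t2, t3, t4, t5}; fixed.
Sat(A[~r U A[r U ~a]]) = {t0, t1, t2, t3, t4, t5}
t5 ∈ Sat(A[~r U A[r U ~a]]) = {t0, t1, t2, t3, t4, t5}, so the formula holds at t5.

Yes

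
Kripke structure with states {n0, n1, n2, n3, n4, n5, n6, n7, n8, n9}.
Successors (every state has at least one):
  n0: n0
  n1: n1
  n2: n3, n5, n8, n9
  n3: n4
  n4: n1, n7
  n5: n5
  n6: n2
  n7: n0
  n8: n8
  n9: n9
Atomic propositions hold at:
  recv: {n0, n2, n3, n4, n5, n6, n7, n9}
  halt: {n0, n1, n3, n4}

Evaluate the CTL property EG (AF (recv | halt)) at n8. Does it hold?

Sat(recv | halt) = {n0, n1, n2, n3, n4, n5, n6, n7, n9}
AF (recv | halt): least fixpoint, start Z0 = {n0, n1, n2, n3, n4, n5, n6, n7, n9}, add states with every successor in Z. Already a fixed point.
Sat(AF (recv | halt)) = {n0, n1, n2, n3, n4, n5, n6, n7, n9}
EG (AF (recv | halt)): greatest fixpoint, start Z0 = {n0, n1, n2, n3, n4, n5, n6, n7, n9}, keep only states in Sat with some successor in Z. Already a fixed point.
Sat(EG (AF (recv | halt))) = {n0, n1, n2, n3, n4, n5, n6, n7, n9}
n8 ∉ Sat(EG (AF (recv | halt))) = {n0, n1, n2, n3, n4, n5, n6, n7, n9}, so the formula does not hold at n8.

No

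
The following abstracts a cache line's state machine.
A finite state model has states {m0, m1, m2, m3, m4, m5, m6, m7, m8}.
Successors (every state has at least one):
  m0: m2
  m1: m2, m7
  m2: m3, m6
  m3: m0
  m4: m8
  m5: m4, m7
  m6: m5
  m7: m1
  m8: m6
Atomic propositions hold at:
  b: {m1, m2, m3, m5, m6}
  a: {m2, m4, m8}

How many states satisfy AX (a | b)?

Sat(a | b) = {m1, m2, m3, m4, m5, m6, m8}
Sat(AX (a | b)) = {s : every successor in {m1, m2, m3, m4, m5, m6, m8}} = {m0, m2, m4, m6, m7, m8}
|Sat(AX (a | b))| = |{m0, m2, m4, m6, m7, m8}| = 6.

6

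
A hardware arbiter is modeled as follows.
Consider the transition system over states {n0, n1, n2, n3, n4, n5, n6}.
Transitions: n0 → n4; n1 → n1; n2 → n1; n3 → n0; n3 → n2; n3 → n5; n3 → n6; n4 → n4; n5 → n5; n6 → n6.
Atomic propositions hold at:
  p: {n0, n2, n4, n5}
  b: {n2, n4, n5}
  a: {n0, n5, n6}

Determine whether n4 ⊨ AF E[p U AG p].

AG p: greatest fixpoint, start Z0 = {n0, n2, n4, n5}, keep only states in Sat with every successor in Z. Z1 = {n0, n4, n5}; fixed.
Sat(AG p) = {n0, n4, n5}
E[p U AG p]: least fixpoint, start Z0 = Sat(AG p) = {n0, n4, n5}, add states in Sat(p) with some successor in Z. Already a fixed point.
Sat(E[p U AG p]) = {n0, n4, n5}
AF E[p U AG p]: least fixpoint, start Z0 = {n0, n4, n5}, add states with every successor in Z. Already a fixed point.
Sat(AF E[p U AG p]) = {n0, n4, n5}
n4 ∈ Sat(AF E[p U AG p]) = {n0, n4, n5}, so the formula holds at n4.

Yes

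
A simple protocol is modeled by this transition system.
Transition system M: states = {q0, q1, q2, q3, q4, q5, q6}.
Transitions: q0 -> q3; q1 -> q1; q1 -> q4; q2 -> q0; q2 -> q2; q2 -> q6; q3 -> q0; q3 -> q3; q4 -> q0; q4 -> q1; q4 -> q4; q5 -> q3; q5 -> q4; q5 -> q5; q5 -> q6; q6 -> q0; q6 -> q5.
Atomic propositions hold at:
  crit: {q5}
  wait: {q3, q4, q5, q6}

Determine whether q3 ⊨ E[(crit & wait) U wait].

Yes

Sat(crit & wait) = {q5}
E[(crit & wait) U wait]: least fixpoint, start Z0 = Sat(wait) = {q3, q4, q5, q6}, add states in Sat(crit & wait) with some successor in Z. Already a fixed point.
Sat(E[(crit & wait) U wait]) = {q3, q4, q5, q6}
q3 ∈ Sat(E[(crit & wait) U wait]) = {q3, q4, q5, q6}, so the formula holds at q3.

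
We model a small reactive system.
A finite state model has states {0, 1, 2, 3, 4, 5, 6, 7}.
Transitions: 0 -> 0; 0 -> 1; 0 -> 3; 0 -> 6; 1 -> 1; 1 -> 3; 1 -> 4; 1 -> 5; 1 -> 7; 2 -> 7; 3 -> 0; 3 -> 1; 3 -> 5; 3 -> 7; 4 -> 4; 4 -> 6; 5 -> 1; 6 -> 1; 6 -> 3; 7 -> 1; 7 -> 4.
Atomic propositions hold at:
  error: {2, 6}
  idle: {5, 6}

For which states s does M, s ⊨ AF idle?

AF idle: least fixpoint, start Z0 = {5, 6}, add states with every successor in Z. Already a fixed point.
Sat(AF idle) = {5, 6}

{5, 6}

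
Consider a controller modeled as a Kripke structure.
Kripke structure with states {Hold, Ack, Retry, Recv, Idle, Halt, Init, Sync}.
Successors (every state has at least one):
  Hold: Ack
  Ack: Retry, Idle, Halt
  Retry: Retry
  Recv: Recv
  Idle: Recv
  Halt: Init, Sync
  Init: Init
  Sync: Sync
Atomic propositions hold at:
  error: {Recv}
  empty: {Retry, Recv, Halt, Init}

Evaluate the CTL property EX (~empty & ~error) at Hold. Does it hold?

Yes

Sat(~empty) = {Hold, Ack, Idle, Sync}
Sat(~error) = {Hold, Ack, Retry, Idle, Halt, Init, Sync}
Sat(~empty & ~error) = {Hold, Ack, Idle, Sync}
Sat(EX (~empty & ~error)) = {s : some successor in {Hold, Ack, Idle, Sync}} = {Hold, Ack, Halt, Sync}
Hold ∈ Sat(EX (~empty & ~error)) = {Hold, Ack, Halt, Sync}, so the formula holds at Hold.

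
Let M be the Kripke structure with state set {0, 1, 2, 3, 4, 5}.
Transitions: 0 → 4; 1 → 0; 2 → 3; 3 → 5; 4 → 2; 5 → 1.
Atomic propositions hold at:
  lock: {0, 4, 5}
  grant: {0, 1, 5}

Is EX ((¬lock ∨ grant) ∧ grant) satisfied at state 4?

No

Sat(¬lock) = {1, 2, 3}
Sat(¬lock ∨ grant) = {0, 1, 2, 3, 5}
Sat((¬lock ∨ grant) ∧ grant) = {0, 1, 5}
Sat(EX ((¬lock ∨ grant) ∧ grant)) = {s : some successor in {0, 1, 5}} = {1, 3, 5}
4 ∉ Sat(EX ((¬lock ∨ grant) ∧ grant)) = {1, 3, 5}, so the formula does not hold at 4.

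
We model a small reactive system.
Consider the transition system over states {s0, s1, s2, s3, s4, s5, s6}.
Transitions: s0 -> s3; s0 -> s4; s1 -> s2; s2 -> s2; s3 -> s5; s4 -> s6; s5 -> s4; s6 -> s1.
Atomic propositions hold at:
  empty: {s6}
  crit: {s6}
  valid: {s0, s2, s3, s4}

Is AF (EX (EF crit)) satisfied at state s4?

Yes

EF crit: least fixpoint, start Z0 = {s6}, add states with some successor in Z. Z1 = {s4, s6}; Z2 = {s0, s4, s5, s6}; Z3 = {s0, s3, s4, s5, s6}; fixed.
Sat(EF crit) = {s0, s3, s4, s5, s6}
Sat(EX (EF crit)) = {s : some successor in {s0, s3, s4, s5, s6}} = {s0, s3, s4, s5}
AF (EX (EF crit)): least fixpoint, start Z0 = {s0, s3, s4, s5}, add states with every successor in Z. Already a fixed point.
Sat(AF (EX (EF crit))) = {s0, s3, s4, s5}
s4 ∈ Sat(AF (EX (EF crit))) = {s0, s3, s4, s5}, so the formula holds at s4.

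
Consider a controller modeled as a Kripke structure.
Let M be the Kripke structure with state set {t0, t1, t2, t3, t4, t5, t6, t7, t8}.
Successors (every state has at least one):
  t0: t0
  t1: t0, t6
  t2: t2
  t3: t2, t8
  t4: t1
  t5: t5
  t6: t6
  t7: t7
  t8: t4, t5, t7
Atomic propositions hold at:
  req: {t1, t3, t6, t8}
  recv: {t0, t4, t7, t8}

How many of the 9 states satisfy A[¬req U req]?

Sat(¬req) = {t0, t2, t4, t5, t7}
A[¬req U req]: least fixpoint, start Z0 = Sat(req) = {t1, t3, t6, t8}, add states in Sat(¬req) with every successor in Z. Z1 = {t1, t3, t4, t6, t8}; fixed.
Sat(A[¬req U req]) = {t1, t3, t4, t6, t8}
|Sat(A[¬req U req])| = |{t1, t3, t4, t6, t8}| = 5.

5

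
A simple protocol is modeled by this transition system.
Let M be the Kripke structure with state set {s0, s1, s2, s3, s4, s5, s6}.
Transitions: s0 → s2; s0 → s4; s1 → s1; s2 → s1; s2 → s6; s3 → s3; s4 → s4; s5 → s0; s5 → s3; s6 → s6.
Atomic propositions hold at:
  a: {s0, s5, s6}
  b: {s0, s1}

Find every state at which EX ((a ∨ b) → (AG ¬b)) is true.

{s0, s2, s3, s4, s5, s6}

Sat(a ∨ b) = {s0, s1, s5, s6}
Sat(¬b) = {s2, s3, s4, s5, s6}
AG ¬b: greatest fixpoint, start Z0 = {s2, s3, s4, s5, s6}, keep only states in Sat with every successor in Z. Z1 = {s3, s4, s6}; fixed.
Sat(AG ¬b) = {s3, s4, s6}
Sat((a ∨ b) → (AG ¬b)) = {s2, s3, s4, s6}
Sat(EX ((a ∨ b) → (AG ¬b))) = {s : some successor in {s2, s3, s4, s6}} = {s0, s2, s3, s4, s5, s6}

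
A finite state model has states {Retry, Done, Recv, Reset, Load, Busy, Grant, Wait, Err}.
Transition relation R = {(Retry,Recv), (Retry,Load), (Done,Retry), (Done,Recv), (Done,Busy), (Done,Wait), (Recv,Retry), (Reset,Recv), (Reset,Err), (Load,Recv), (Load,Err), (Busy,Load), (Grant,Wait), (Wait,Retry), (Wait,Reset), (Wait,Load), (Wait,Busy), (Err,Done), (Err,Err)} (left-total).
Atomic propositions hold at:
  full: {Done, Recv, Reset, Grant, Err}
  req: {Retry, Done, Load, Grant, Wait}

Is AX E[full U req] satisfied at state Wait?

E[full U req]: least fixpoint, start Z0 = Sat(req) = {Retry, Done, Load, Grant, Wait}, add states in Sat(full) with some successor in Z. Z1 = {Retry, Done, Recv, Load, Grant, Wait, Err}; Z2 = {Retry, Done, Recv, Reset, Load, Grant, Wait, Err}; fixed.
Sat(E[full U req]) = {Retry, Done, Recv, Reset, Load, Grant, Wait, Err}
Sat(AX E[full U req]) = {s : every successor in {Retry, Done, Recv, Reset, Load, Grant, Wait, Err}} = {Retry, Recv, Reset, Load, Busy, Grant, Err}
Wait ∉ Sat(AX E[full U req]) = {Retry, Recv, Reset, Load, Busy, Grant, Err}, so the formula does not hold at Wait.

No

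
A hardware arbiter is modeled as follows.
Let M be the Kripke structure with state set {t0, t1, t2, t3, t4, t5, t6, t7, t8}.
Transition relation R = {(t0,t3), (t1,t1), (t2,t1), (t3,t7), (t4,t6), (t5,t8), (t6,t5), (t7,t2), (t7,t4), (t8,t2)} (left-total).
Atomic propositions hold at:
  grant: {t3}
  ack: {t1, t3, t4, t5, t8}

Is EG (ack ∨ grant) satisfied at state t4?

No

Sat(ack ∨ grant) = {t1, t3, t4, t5, t8}
EG (ack ∨ grant): greatest fixpoint, start Z0 = {t1, t3, t4, t5, t8}, keep only states in Sat with some successor in Z. Z1 = {t1, t5}; Z2 = {t1}; fixed.
Sat(EG (ack ∨ grant)) = {t1}
t4 ∉ Sat(EG (ack ∨ grant)) = {t1}, so the formula does not hold at t4.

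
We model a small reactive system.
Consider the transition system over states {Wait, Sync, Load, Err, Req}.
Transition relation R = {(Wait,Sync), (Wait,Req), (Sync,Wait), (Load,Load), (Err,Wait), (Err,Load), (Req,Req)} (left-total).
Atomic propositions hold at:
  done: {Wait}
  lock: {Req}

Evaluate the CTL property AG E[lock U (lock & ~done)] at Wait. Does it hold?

No

Sat(~done) = {Sync, Load, Err, Req}
Sat(lock & ~done) = {Req}
E[lock U (lock & ~done)]: least fixpoint, start Z0 = Sat((lock & ~done)) = {Req}, add states in Sat(lock) with some successor in Z. Already a fixed point.
Sat(E[lock U (lock & ~done)]) = {Req}
AG E[lock U (lock & ~done)]: greatest fixpoint, start Z0 = {Req}, keep only states in Sat with every successor in Z. Already a fixed point.
Sat(AG E[lock U (lock & ~done)]) = {Req}
Wait ∉ Sat(AG E[lock U (lock & ~done)]) = {Req}, so the formula does not hold at Wait.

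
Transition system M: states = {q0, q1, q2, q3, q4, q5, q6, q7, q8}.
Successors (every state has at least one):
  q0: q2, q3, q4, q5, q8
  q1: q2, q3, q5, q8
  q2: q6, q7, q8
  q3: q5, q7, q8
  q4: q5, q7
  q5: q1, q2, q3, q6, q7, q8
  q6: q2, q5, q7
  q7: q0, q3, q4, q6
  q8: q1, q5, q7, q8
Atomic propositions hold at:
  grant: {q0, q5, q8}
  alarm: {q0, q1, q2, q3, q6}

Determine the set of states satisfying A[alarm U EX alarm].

{q0, q1, q2, q3, q5, q6, q7, q8}

Sat(EX alarm) = {s : some successor in {q0, q1, q2, q3, q6}} = {q0, q1, q2, q5, q6, q7, q8}
A[alarm U EX alarm]: least fixpoint, start Z0 = Sat(EX alarm) = {q0, q1, q2, q5, q6, q7, q8}, add states in Sat(alarm) with every successor in Z. Z1 = {q0, q1, q2, q3, q5, q6, q7, q8}; fixed.
Sat(A[alarm U EX alarm]) = {q0, q1, q2, q3, q5, q6, q7, q8}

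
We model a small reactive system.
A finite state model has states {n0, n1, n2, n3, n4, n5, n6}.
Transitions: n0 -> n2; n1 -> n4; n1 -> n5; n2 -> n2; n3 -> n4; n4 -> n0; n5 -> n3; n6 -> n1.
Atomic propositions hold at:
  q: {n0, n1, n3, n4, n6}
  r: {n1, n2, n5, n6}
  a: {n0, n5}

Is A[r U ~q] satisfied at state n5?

Sat(~q) = {n2, n5}
A[r U ~q]: least fixpoint, start Z0 = Sat(~q) = {n2, n5}, add states in Sat(r) with every successor in Z. Already a fixed point.
Sat(A[r U ~q]) = {n2, n5}
n5 ∈ Sat(A[r U ~q]) = {n2, n5}, so the formula holds at n5.

Yes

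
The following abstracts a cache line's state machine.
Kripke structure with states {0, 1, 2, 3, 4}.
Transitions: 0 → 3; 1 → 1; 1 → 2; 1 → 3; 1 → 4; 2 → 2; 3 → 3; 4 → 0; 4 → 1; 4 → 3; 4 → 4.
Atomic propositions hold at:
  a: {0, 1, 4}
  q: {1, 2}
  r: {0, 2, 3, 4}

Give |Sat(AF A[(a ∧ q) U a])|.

Sat(a ∧ q) = {1}
A[(a ∧ q) U a]: least fixpoint, start Z0 = Sat(a) = {0, 1, 4}, add states in Sat(a ∧ q) with every successor in Z. Already a fixed point.
Sat(A[(a ∧ q) U a]) = {0, 1, 4}
AF A[(a ∧ q) U a]: least fixpoint, start Z0 = {0, 1, 4}, add states with every successor in Z. Already a fixed point.
Sat(AF A[(a ∧ q) U a]) = {0, 1, 4}
|Sat(AF A[(a ∧ q) U a])| = |{0, 1, 4}| = 3.

3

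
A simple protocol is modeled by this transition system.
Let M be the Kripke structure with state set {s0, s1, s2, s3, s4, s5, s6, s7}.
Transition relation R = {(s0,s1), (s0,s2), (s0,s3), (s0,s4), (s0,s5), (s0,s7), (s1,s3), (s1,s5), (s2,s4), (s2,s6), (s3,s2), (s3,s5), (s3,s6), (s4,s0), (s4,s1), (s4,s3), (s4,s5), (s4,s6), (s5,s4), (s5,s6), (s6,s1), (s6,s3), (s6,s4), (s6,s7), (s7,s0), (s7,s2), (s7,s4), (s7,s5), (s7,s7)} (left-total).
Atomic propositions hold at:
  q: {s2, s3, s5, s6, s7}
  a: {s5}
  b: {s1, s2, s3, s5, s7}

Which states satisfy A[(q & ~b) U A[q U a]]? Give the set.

Sat(~b) = {s0, s4, s6}
Sat(q & ~b) = {s6}
A[q U a]: least fixpoint, start Z0 = Sat(a) = {s5}, add states in Sat(q) with every successor in Z. Already a fixed point.
Sat(A[q U a]) = {s5}
A[(q & ~b) U A[q U a]]: least fixpoint, start Z0 = Sat(A[q U a]) = {s5}, add states in Sat(q & ~b) with every successor in Z. Already a fixed point.
Sat(A[(q & ~b) U A[q U a]]) = {s5}

{s5}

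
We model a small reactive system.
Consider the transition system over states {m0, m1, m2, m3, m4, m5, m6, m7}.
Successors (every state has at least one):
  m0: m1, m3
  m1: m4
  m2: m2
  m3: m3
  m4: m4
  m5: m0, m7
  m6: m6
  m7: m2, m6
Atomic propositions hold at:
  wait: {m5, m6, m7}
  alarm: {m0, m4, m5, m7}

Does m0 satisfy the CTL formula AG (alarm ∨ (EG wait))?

No

EG wait: greatest fixpoint, start Z0 = {m5, m6, m7}, keep only states in Sat with some successor in Z. Already a fixed point.
Sat(EG wait) = {m5, m6, m7}
Sat(alarm ∨ (EG wait)) = {m0, m4, m5, m6, m7}
AG (alarm ∨ (EG wait)): greatest fixpoint, start Z0 = {m0, m4, m5, m6, m7}, keep only states in Sat with every successor in Z. Z1 = {m4, m5, m6}; Z2 = {m4, m6}; fixed.
Sat(AG (alarm ∨ (EG wait))) = {m4, m6}
m0 ∉ Sat(AG (alarm ∨ (EG wait))) = {m4, m6}, so the formula does not hold at m0.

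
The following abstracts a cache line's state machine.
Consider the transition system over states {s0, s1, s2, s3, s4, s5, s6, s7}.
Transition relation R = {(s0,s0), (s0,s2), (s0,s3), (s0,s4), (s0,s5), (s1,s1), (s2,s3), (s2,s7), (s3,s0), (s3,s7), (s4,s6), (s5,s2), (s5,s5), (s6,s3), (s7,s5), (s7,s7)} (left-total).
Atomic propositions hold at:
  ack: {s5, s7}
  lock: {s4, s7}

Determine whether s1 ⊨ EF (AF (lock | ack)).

Sat(lock | ack) = {s4, s5, s7}
AF (lock | ack): least fixpoint, start Z0 = {s4, s5, s7}, add states with every successor in Z. Already a fixed point.
Sat(AF (lock | ack)) = {s4, s5, s7}
EF (AF (lock | ack)): least fixpoint, start Z0 = {s4, s5, s7}, add states with some successor in Z. Z1 = {s0, s2, s3, s4, s5, s7}; Z2 = {s0, s2, s3, s4, s5, s6, s7}; fixed.
Sat(EF (AF (lock | ack))) = {s0, s2, s3, s4, s5, s6, s7}
s1 ∉ Sat(EF (AF (lock | ack))) = {s0, s2, s3, s4, s5, s6, s7}, so the formula does not hold at s1.

No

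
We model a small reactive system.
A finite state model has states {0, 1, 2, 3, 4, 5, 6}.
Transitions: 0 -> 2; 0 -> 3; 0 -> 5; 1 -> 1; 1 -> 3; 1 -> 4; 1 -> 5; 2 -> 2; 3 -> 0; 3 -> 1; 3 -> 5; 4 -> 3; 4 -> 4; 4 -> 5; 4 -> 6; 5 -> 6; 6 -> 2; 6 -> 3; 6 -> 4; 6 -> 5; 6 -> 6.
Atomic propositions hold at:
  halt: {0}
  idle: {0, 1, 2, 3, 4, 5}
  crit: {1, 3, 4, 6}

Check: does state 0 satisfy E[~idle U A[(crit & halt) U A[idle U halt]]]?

Sat(~idle) = {6}
Sat(crit & halt) = ∅
A[idle U halt]: least fixpoint, start Z0 = Sat(halt) = {0}, add states in Sat(idle) with every successor in Z. Already a fixed point.
Sat(A[idle U halt]) = {0}
A[(crit & halt) U A[idle U halt]]: least fixpoint, start Z0 = Sat(A[idle U halt]) = {0}, add states in Sat(crit & halt) with every successor in Z. Already a fixed point.
Sat(A[(crit & halt) U A[idle U halt]]) = {0}
E[~idle U A[(crit & halt) U A[idle U halt]]]: least fixpoint, start Z0 = Sat(A[(crit & halt) U A[idle U halt]]) = {0}, add states in Sat(~idle) with some successor in Z. Already a fixed point.
Sat(E[~idle U A[(crit & halt) U A[idle U halt]]]) = {0}
0 ∈ Sat(E[~idle U A[(crit & halt) U A[idle U halt]]]) = {0}, so the formula holds at 0.

Yes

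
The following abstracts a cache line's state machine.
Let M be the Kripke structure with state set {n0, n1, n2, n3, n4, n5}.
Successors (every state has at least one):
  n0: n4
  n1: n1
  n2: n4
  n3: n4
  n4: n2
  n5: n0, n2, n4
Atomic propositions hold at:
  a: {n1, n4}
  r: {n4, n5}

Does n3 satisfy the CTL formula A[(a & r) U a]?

Sat(a & r) = {n4}
A[(a & r) U a]: least fixpoint, start Z0 = Sat(a) = {n1, n4}, add states in Sat(a & r) with every successor in Z. Already a fixed point.
Sat(A[(a & r) U a]) = {n1, n4}
n3 ∉ Sat(A[(a & r) U a]) = {n1, n4}, so the formula does not hold at n3.

No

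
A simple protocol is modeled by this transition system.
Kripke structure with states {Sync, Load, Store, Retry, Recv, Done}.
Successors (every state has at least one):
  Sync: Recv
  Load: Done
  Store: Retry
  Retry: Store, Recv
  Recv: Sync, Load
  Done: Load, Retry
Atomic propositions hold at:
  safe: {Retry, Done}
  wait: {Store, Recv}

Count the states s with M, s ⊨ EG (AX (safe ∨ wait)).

2

Sat(safe ∨ wait) = {Store, Retry, Recv, Done}
Sat(AX (safe ∨ wait)) = {s : every successor in {Store, Retry, Recv, Done}} = {Sync, Load, Store, Retry}
EG (AX (safe ∨ wait)): greatest fixpoint, start Z0 = {Sync, Load, Store, Retry}, keep only states in Sat with some successor in Z. Z1 = {Store, Retry}; fixed.
Sat(EG (AX (safe ∨ wait))) = {Store, Retry}
|Sat(EG (AX (safe ∨ wait)))| = |{Store, Retry}| = 2.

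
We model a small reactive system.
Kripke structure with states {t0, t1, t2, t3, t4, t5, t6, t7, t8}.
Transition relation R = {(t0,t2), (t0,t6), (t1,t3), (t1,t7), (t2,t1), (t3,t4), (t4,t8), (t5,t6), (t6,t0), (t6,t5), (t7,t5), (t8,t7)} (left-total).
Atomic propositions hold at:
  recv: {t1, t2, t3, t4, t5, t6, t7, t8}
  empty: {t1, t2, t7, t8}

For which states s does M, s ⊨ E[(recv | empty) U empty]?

Sat(recv | empty) = {t1, t2, t3, t4, t5, t6, t7, t8}
E[(recv | empty) U empty]: least fixpoint, start Z0 = Sat(empty) = {t1, t2, t7, t8}, add states in Sat(recv | empty) with some successor in Z. Z1 = {t1, t2, t4, t7, t8}; Z2 = {t1, t2, t3, t4, t7, t8}; fixed.
Sat(E[(recv | empty) U empty]) = {t1, t2, t3, t4, t7, t8}

{t1, t2, t3, t4, t7, t8}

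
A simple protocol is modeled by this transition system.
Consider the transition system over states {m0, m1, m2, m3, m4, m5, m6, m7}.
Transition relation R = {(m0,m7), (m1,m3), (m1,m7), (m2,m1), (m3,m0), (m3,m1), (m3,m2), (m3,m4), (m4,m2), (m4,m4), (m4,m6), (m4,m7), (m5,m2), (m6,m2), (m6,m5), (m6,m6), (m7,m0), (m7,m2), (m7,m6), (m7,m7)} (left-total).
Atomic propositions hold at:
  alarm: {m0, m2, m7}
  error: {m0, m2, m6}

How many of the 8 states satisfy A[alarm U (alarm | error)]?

4

Sat(alarm | error) = {m0, m2, m6, m7}
A[alarm U (alarm | error)]: least fixpoint, start Z0 = Sat((alarm | error)) = {m0, m2, m6, m7}, add states in Sat(alarm) with every successor in Z. Already a fixed point.
Sat(A[alarm U (alarm | error)]) = {m0, m2, m6, m7}
|Sat(A[alarm U (alarm | error)])| = |{m0, m2, m6, m7}| = 4.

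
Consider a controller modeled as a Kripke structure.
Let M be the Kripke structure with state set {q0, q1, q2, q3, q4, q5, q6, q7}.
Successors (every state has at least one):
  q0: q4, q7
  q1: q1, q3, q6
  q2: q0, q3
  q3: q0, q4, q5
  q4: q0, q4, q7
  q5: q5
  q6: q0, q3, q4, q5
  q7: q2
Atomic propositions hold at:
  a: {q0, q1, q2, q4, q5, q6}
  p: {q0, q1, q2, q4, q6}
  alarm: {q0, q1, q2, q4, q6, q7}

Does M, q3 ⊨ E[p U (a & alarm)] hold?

No

Sat(a & alarm) = {q0, q1, q2, q4, q6}
E[p U (a & alarm)]: least fixpoint, start Z0 = Sat((a & alarm)) = {q0, q1, q2, q4, q6}, add states in Sat(p) with some successor in Z. Already a fixed point.
Sat(E[p U (a & alarm)]) = {q0, q1, q2, q4, q6}
q3 ∉ Sat(E[p U (a & alarm)]) = {q0, q1, q2, q4, q6}, so the formula does not hold at q3.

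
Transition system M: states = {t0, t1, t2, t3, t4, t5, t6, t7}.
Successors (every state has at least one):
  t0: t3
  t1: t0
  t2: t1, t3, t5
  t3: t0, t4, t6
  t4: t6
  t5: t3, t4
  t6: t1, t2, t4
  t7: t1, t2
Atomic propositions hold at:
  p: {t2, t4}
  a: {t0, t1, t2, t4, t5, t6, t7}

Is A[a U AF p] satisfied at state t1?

AF p: least fixpoint, start Z0 = {t2, t4}, add states with every successor in Z. Already a fixed point.
Sat(AF p) = {t2, t4}
A[a U AF p]: least fixpoint, start Z0 = Sat(AF p) = {t2, t4}, add states in Sat(a) with every successor in Z. Already a fixed point.
Sat(A[a U AF p]) = {t2, t4}
t1 ∉ Sat(A[a U AF p]) = {t2, t4}, so the formula does not hold at t1.

No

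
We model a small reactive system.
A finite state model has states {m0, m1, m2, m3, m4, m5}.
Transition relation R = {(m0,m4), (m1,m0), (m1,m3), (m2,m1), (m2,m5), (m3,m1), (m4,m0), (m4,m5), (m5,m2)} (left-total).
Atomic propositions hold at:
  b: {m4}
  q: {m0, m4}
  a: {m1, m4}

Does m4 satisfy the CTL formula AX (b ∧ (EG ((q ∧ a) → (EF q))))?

No

Sat(q ∧ a) = {m4}
EF q: least fixpoint, start Z0 = {m0, m4}, add states with some successor in Z. Z1 = {m0, m1, m4}; Z2 = {m0, m1, m2, m3, m4}; Z3 = {m0, m1, m2, m3, m4, m5}; fixed.
Sat(EF q) = {m0, m1, m2, m3, m4, m5}
Sat((q ∧ a) → (EF q)) = {m0, m1, m2, m3, m4, m5}
EG ((q ∧ a) → (EF q)): greatest fixpoint, start Z0 = {m0, m1, m2, m3, m4, m5}, keep only states in Sat with some successor in Z. Already a fixed point.
Sat(EG ((q ∧ a) → (EF q))) = {m0, m1, m2, m3, m4, m5}
Sat(b ∧ (EG ((q ∧ a) → (EF q)))) = {m4}
Sat(AX (b ∧ (EG ((q ∧ a) → (EF q))))) = {s : every successor in {m4}} = {m0}
m4 ∉ Sat(AX (b ∧ (EG ((q ∧ a) → (EF q))))) = {m0}, so the formula does not hold at m4.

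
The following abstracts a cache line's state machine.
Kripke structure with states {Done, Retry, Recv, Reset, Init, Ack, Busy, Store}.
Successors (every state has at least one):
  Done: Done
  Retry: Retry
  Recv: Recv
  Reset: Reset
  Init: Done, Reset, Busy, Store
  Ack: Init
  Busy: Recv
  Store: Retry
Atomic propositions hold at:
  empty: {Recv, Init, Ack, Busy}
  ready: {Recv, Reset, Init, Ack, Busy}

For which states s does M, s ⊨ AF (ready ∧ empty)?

Sat(ready ∧ empty) = {Recv, Init, Ack, Busy}
AF (ready ∧ empty): least fixpoint, start Z0 = {Recv, Init, Ack, Busy}, add states with every successor in Z. Already a fixed point.
Sat(AF (ready ∧ empty)) = {Recv, Init, Ack, Busy}

{Recv, Init, Ack, Busy}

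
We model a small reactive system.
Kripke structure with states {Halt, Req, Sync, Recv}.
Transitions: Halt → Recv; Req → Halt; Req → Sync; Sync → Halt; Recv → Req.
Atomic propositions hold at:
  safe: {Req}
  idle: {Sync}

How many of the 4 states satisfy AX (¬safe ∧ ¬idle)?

2

Sat(¬safe) = {Halt, Sync, Recv}
Sat(¬idle) = {Halt, Req, Recv}
Sat(¬safe ∧ ¬idle) = {Halt, Recv}
Sat(AX (¬safe ∧ ¬idle)) = {s : every successor in {Halt, Recv}} = {Halt, Sync}
|Sat(AX (¬safe ∧ ¬idle))| = |{Halt, Sync}| = 2.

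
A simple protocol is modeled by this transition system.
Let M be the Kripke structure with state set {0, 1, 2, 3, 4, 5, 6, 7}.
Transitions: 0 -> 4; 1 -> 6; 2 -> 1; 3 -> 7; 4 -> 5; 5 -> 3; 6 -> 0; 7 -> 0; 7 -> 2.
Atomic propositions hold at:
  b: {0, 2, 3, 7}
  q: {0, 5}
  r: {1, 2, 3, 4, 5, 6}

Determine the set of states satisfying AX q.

Sat(AX q) = {s : every successor in {0, 5}} = {4, 6}

{4, 6}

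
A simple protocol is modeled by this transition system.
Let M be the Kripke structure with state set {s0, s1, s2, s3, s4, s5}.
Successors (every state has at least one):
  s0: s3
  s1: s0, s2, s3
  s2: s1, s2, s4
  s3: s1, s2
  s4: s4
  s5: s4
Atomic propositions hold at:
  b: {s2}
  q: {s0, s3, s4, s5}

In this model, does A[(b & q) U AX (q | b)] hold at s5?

Sat(b & q) = ∅
Sat(q | b) = {s0, s2, s3, s4, s5}
Sat(AX (q | b)) = {s : every successor in {s0, s2, s3, s4, s5}} = {s0, s1, s4, s5}
A[(b & q) U AX (q | b)]: least fixpoint, start Z0 = Sat(AX (q | b)) = {s0, s1, s4, s5}, add states in Sat(b & q) with every successor in Z. Already a fixed point.
Sat(A[(b & q) U AX (q | b)]) = {s0, s1, s4, s5}
s5 ∈ Sat(A[(b & q) U AX (q | b)]) = {s0, s1, s4, s5}, so the formula holds at s5.

Yes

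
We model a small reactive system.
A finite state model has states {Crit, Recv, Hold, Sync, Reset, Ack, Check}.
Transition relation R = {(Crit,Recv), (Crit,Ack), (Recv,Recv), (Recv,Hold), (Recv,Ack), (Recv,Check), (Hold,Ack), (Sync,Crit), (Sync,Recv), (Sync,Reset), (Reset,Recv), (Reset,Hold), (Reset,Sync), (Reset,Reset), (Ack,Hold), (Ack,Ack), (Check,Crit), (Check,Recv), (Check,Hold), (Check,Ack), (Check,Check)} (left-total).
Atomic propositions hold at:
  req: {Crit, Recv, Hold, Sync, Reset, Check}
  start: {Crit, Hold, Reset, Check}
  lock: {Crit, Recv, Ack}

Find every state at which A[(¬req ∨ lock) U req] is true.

{Crit, Recv, Hold, Sync, Reset, Check}

Sat(¬req) = {Ack}
Sat(¬req ∨ lock) = {Crit, Recv, Ack}
A[(¬req ∨ lock) U req]: least fixpoint, start Z0 = Sat(req) = {Crit, Recv, Hold, Sync, Reset, Check}, add states in Sat(¬req ∨ lock) with every successor in Z. Already a fixed point.
Sat(A[(¬req ∨ lock) U req]) = {Crit, Recv, Hold, Sync, Reset, Check}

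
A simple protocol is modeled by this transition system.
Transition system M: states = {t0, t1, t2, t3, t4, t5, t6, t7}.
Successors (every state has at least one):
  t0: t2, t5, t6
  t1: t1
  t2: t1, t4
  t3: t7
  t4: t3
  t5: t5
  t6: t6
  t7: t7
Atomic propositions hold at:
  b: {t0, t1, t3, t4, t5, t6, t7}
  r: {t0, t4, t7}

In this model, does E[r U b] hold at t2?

No

E[r U b]: least fixpoint, start Z0 = Sat(b) = {t0, t1, t3, t4, t5, t6, t7}, add states in Sat(r) with some successor in Z. Already a fixed point.
Sat(E[r U b]) = {t0, t1, t3, t4, t5, t6, t7}
t2 ∉ Sat(E[r U b]) = {t0, t1, t3, t4, t5, t6, t7}, so the formula does not hold at t2.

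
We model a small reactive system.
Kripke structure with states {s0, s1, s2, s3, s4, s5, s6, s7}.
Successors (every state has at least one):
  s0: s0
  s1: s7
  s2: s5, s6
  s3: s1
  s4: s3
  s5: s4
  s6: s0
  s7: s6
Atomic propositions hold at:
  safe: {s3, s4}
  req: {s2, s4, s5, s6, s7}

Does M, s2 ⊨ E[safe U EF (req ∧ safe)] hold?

Sat(req ∧ safe) = {s4}
EF (req ∧ safe): least fixpoint, start Z0 = {s4}, add states with some successor in Z. Z1 = {s4, s5}; Z2 = {s2, s4, s5}; fixed.
Sat(EF (req ∧ safe)) = {s2, s4, s5}
E[safe U EF (req ∧ safe)]: least fixpoint, start Z0 = Sat(EF (req ∧ safe)) = {s2, s4, s5}, add states in Sat(safe) with some successor in Z. Already a fixed point.
Sat(E[safe U EF (req ∧ safe)]) = {s2, s4, s5}
s2 ∈ Sat(E[safe U EF (req ∧ safe)]) = {s2, s4, s5}, so the formula holds at s2.

Yes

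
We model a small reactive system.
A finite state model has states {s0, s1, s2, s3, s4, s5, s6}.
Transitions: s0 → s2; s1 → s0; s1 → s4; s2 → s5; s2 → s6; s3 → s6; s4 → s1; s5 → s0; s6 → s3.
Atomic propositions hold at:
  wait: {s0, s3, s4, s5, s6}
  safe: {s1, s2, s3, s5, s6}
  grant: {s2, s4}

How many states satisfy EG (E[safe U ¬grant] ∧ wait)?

Sat(¬grant) = {s0, s1, s3, s5, s6}
E[safe U ¬grant]: least fixpoint, start Z0 = Sat(¬grant) = {s0, s1, s3, s5, s6}, add states in Sat(safe) with some successor in Z. Z1 = {s0, s1, s2, s3, s5, s6}; fixed.
Sat(E[safe U ¬grant]) = {s0, s1, s2, s3, s5, s6}
Sat(E[safe U ¬grant] ∧ wait) = {s0, s3, s5, s6}
EG (E[safe U ¬grant] ∧ wait): greatest fixpoint, start Z0 = {s0, s3, s5, s6}, keep only states in Sat with some successor in Z. Z1 = {s3, s5, s6}; Z2 = {s3, s6}; fixed.
Sat(EG (E[safe U ¬grant] ∧ wait)) = {s3, s6}
|Sat(EG (E[safe U ¬grant] ∧ wait))| = |{s3, s6}| = 2.

2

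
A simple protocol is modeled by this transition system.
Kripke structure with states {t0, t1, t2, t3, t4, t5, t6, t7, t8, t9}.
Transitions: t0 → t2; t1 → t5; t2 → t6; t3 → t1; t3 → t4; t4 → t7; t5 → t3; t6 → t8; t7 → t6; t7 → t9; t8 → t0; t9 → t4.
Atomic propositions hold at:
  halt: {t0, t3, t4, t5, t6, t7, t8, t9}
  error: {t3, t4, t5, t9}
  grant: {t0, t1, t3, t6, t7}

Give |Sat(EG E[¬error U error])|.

Sat(¬error) = {t0, t1, t2, t6, t7, t8}
E[¬error U error]: least fixpoint, start Z0 = Sat(error) = {t3, t4, t5, t9}, add states in Sat(¬error) with some successor in Z. Z1 = {t1, t3, t4, t5, t7, t9}; fixed.
Sat(E[¬error U error]) = {t1, t3, t4, t5, t7, t9}
EG E[¬error U error]: greatest fixpoint, start Z0 = {t1, t3, t4, t5, t7, t9}, keep only states in Sat with some successor in Z. Already a fixed point.
Sat(EG E[¬error U error]) = {t1, t3, t4, t5, t7, t9}
|Sat(EG E[¬error U error])| = |{t1, t3, t4, t5, t7, t9}| = 6.

6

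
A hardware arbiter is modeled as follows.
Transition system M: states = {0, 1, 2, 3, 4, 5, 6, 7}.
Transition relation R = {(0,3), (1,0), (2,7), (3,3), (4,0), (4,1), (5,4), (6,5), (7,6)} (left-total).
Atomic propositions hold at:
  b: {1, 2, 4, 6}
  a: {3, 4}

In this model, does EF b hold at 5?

EF b: least fixpoint, start Z0 = {1, 2, 4, 6}, add states with some successor in Z. Z1 = {1, 2, 4, 5, 6, 7}; fixed.
Sat(EF b) = {1, 2, 4, 5, 6, 7}
5 ∈ Sat(EF b) = {1, 2, 4, 5, 6, 7}, so the formula holds at 5.

Yes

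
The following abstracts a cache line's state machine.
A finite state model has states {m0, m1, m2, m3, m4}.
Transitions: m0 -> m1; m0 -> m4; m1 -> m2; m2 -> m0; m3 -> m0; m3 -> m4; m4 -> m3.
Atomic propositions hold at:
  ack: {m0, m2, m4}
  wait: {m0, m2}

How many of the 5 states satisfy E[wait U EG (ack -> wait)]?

4

Sat(ack -> wait) = {m0, m1, m2, m3}
EG (ack -> wait): greatest fixpoint, start Z0 = {m0, m1, m2, m3}, keep only states in Sat with some successor in Z. Already a fixed point.
Sat(EG (ack -> wait)) = {m0, m1, m2, m3}
E[wait U EG (ack -> wait)]: least fixpoint, start Z0 = Sat(EG (ack -> wait)) = {m0, m1, m2, m3}, add states in Sat(wait) with some successor in Z. Already a fixed point.
Sat(E[wait U EG (ack -> wait)]) = {m0, m1, m2, m3}
|Sat(E[wait U EG (ack -> wait)])| = |{m0, m1, m2, m3}| = 4.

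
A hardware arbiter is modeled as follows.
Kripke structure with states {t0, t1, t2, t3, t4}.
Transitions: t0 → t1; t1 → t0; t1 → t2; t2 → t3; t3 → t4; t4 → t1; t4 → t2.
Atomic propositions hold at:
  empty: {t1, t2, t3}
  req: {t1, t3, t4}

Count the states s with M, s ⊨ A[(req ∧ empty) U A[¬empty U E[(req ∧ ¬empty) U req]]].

Sat(req ∧ empty) = {t1, t3}
Sat(¬empty) = {t0, t4}
Sat(req ∧ ¬empty) = {t4}
E[(req ∧ ¬empty) U req]: least fixpoint, start Z0 = Sat(req) = {t1, t3, t4}, add states in Sat(req ∧ ¬empty) with some successor in Z. Already a fixed point.
Sat(E[(req ∧ ¬empty) U req]) = {t1, t3, t4}
A[¬empty U E[(req ∧ ¬empty) U req]]: least fixpoint, start Z0 = Sat(E[(req ∧ ¬empty) U req]) = {t1, t3, t4}, add states in Sat(¬empty) with every successor in Z. Z1 = {t0, t1, t3, t4}; fixed.
Sat(A[¬empty U E[(req ∧ ¬empty) U req]]) = {t0, t1, t3, t4}
A[(req ∧ empty) U A[¬empty U E[(req ∧ ¬empty) U req]]]: least fixpoint, start Z0 = Sat(A[¬empty U E[(req ∧ ¬empty) U req]]) = {t0, t1, t3, t4}, add states in Sat(req ∧ empty) with every successor in Z. Already a fixed point.
Sat(A[(req ∧ empty) U A[¬empty U E[(req ∧ ¬empty) U req]]]) = {t0, t1, t3, t4}
|Sat(A[(req ∧ empty) U A[¬empty U E[(req ∧ ¬empty) U req]]])| = |{t0, t1, t3, t4}| = 4.

4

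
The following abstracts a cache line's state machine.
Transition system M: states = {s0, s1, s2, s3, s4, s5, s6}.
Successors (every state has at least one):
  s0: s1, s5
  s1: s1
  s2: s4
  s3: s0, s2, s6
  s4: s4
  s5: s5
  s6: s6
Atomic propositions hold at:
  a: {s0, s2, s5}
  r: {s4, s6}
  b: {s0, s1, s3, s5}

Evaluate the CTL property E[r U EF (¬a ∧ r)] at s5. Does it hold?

No

Sat(¬a) = {s1, s3, s4, s6}
Sat(¬a ∧ r) = {s4, s6}
EF (¬a ∧ r): least fixpoint, start Z0 = {s4, s6}, add states with some successor in Z. Z1 = {s2, s3, s4, s6}; fixed.
Sat(EF (¬a ∧ r)) = {s2, s3, s4, s6}
E[r U EF (¬a ∧ r)]: least fixpoint, start Z0 = Sat(EF (¬a ∧ r)) = {s2, s3, s4, s6}, add states in Sat(r) with some successor in Z. Already a fixed point.
Sat(E[r U EF (¬a ∧ r)]) = {s2, s3, s4, s6}
s5 ∉ Sat(E[r U EF (¬a ∧ r)]) = {s2, s3, s4, s6}, so the formula does not hold at s5.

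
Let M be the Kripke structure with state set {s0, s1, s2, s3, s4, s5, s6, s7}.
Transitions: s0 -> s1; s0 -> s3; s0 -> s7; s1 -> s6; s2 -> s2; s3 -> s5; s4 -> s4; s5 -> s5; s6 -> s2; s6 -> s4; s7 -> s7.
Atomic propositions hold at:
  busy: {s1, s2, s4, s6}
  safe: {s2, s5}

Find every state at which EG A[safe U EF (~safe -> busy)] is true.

Sat(~safe) = {s0, s1, s3, s4, s6, s7}
Sat(~safe -> busy) = {s1, s2, s4, s5, s6}
EF (~safe -> busy): least fixpoint, start Z0 = {s1, s2, s4, s5, s6}, add states with some successor in Z. Z1 = {s0, s1, s2, s3, s4, s5, s6}; fixed.
Sat(EF (~safe -> busy)) = {s0, s1, s2, s3, s4, s5, s6}
A[safe U EF (~safe -> busy)]: least fixpoint, start Z0 = Sat(EF (~safe -> busy)) = {s0, s1, s2, s3, s4, s5, s6}, add states in Sat(safe) with every successor in Z. Already a fixed point.
Sat(A[safe U EF (~safe -> busy)]) = {s0, s1, s2, s3, s4, s5, s6}
EG A[safe U EF (~safe -> busy)]: greatest fixpoint, start Z0 = {s0, s1, s2, s3, s4, s5, s6}, keep only states in Sat with some successor in Z. Already a fixed point.
Sat(EG A[safe U EF (~safe -> busy)]) = {s0, s1, s2, s3, s4, s5, s6}

{s0, s1, s2, s3, s4, s5, s6}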